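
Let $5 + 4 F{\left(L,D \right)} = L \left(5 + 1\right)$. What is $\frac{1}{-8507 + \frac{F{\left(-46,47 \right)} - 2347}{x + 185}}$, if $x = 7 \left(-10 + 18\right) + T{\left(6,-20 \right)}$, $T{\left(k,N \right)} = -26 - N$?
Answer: $- \frac{940}{8006249} \approx -0.00011741$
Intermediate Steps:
$F{\left(L,D \right)} = - \frac{5}{4} + \frac{3 L}{2}$ ($F{\left(L,D \right)} = - \frac{5}{4} + \frac{L \left(5 + 1\right)}{4} = - \frac{5}{4} + \frac{L 6}{4} = - \frac{5}{4} + \frac{6 L}{4} = - \frac{5}{4} + \frac{3 L}{2}$)
$x = 50$ ($x = 7 \left(-10 + 18\right) - 6 = 7 \cdot 8 + \left(-26 + 20\right) = 56 - 6 = 50$)
$\frac{1}{-8507 + \frac{F{\left(-46,47 \right)} - 2347}{x + 185}} = \frac{1}{-8507 + \frac{\left(- \frac{5}{4} + \frac{3}{2} \left(-46\right)\right) - 2347}{50 + 185}} = \frac{1}{-8507 + \frac{\left(- \frac{5}{4} - 69\right) - 2347}{235}} = \frac{1}{-8507 + \left(- \frac{281}{4} - 2347\right) \frac{1}{235}} = \frac{1}{-8507 - \frac{9669}{940}} = \frac{1}{- \frac{8006249}{940}} = - \frac{940}{8006249}$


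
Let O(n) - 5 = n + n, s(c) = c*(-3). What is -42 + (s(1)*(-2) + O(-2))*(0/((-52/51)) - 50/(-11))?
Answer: -112/11 ≈ -10.182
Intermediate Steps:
s(c) = -3*c
O(n) = 5 + 2*n (O(n) = 5 + (n + n) = 5 + 2*n)
-42 + (s(1)*(-2) + O(-2))*(0/((-52/51)) - 50/(-11)) = -42 + (-3*1*(-2) + (5 + 2*(-2)))*(0/((-52/51)) - 50/(-11)) = -42 + (-3*(-2) + (5 - 4))*(0/((-52*1/51)) - 50*(-1/11)) = -42 + (6 + 1)*(0/(-52/51) + 50/11) = -42 + 7*(0*(-51/52) + 50/11) = -42 + 7*(0 + 50/11) = -42 + 7*(50/11) = -42 + 350/11 = -112/11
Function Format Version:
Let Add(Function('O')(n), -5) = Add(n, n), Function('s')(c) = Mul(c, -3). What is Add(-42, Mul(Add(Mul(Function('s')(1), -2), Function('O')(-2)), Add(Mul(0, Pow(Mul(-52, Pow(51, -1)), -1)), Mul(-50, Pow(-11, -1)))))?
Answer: Rational(-112, 11) ≈ -10.182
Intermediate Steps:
Function('s')(c) = Mul(-3, c)
Function('O')(n) = Add(5, Mul(2, n)) (Function('O')(n) = Add(5, Add(n, n)) = Add(5, Mul(2, n)))
Add(-42, Mul(Add(Mul(Function('s')(1), -2), Function('O')(-2)), Add(Mul(0, Pow(Mul(-52, Pow(51, -1)), -1)), Mul(-50, Pow(-11, -1))))) = Add(-42, Mul(Add(Mul(Mul(-3, 1), -2), Add(5, Mul(2, -2))), Add(Mul(0, Pow(Mul(-52, Pow(51, -1)), -1)), Mul(-50, Pow(-11, -1))))) = Add(-42, Mul(Add(Mul(-3, -2), Add(5, -4)), Add(Mul(0, Pow(Mul(-52, Rational(1, 51)), -1)), Mul(-50, Rational(-1, 11))))) = Add(-42, Mul(Add(6, 1), Add(Mul(0, Pow(Rational(-52, 51), -1)), Rational(50, 11)))) = Add(-42, Mul(7, Add(Mul(0, Rational(-51, 52)), Rational(50, 11)))) = Add(-42, Mul(7, Add(0, Rational(50, 11)))) = Add(-42, Mul(7, Rational(50, 11))) = Add(-42, Rational(350, 11)) = Rational(-112, 11)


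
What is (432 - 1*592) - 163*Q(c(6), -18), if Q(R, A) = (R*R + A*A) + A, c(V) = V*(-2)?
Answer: -73510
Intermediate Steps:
c(V) = -2*V
Q(R, A) = A + A² + R² (Q(R, A) = (R² + A²) + A = (A² + R²) + A = A + A² + R²)
(432 - 1*592) - 163*Q(c(6), -18) = (432 - 1*592) - 163*(-18 + (-18)² + (-2*6)²) = (432 - 592) - 163*(-18 + 324 + (-12)²) = -160 - 163*(-18 + 324 + 144) = -160 - 163*450 = -160 - 73350 = -73510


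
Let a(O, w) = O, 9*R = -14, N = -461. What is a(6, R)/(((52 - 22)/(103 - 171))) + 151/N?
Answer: -32103/2305 ≈ -13.928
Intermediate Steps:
R = -14/9 (R = (1/9)*(-14) = -14/9 ≈ -1.5556)
a(6, R)/(((52 - 22)/(103 - 171))) + 151/N = 6/(((52 - 22)/(103 - 171))) + 151/(-461) = 6/((30/(-68))) + 151*(-1/461) = 6/((30*(-1/68))) - 151/461 = 6/(-15/34) - 151/461 = 6*(-34/15) - 151/461 = -68/5 - 151/461 = -32103/2305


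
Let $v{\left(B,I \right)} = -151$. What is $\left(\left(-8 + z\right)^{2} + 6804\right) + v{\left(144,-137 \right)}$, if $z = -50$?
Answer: $10017$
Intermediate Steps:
$\left(\left(-8 + z\right)^{2} + 6804\right) + v{\left(144,-137 \right)} = \left(\left(-8 - 50\right)^{2} + 6804\right) - 151 = \left(\left(-58\right)^{2} + 6804\right) - 151 = \left(3364 + 6804\right) - 151 = 10168 - 151 = 10017$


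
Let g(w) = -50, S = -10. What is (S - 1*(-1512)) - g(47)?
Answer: 1552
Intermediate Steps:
(S - 1*(-1512)) - g(47) = (-10 - 1*(-1512)) - 1*(-50) = (-10 + 1512) + 50 = 1502 + 50 = 1552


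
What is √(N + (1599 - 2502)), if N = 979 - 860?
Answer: 28*I ≈ 28.0*I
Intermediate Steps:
N = 119
√(N + (1599 - 2502)) = √(119 + (1599 - 2502)) = √(119 - 903) = √(-784) = 28*I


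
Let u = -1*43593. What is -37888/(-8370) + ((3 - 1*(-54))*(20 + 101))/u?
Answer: 24150359/5528385 ≈ 4.3684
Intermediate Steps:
u = -43593
-37888/(-8370) + ((3 - 1*(-54))*(20 + 101))/u = -37888/(-8370) + ((3 - 1*(-54))*(20 + 101))/(-43593) = -37888*(-1/8370) + ((3 + 54)*121)*(-1/43593) = 18944/4185 + (57*121)*(-1/43593) = 18944/4185 + 6897*(-1/43593) = 18944/4185 - 209/1321 = 24150359/5528385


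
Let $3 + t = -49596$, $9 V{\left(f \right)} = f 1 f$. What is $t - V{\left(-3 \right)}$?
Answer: $-49600$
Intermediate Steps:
$V{\left(f \right)} = \frac{f^{2}}{9}$ ($V{\left(f \right)} = \frac{f 1 f}{9} = \frac{f f}{9} = \frac{f^{2}}{9}$)
$t = -49599$ ($t = -3 - 49596 = -49599$)
$t - V{\left(-3 \right)} = -49599 - \frac{\left(-3\right)^{2}}{9} = -49599 - \frac{1}{9} \cdot 9 = -49599 - 1 = -49600$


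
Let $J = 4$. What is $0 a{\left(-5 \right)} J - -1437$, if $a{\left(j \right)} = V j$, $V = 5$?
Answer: $1437$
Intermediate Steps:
$a{\left(j \right)} = 5 j$
$0 a{\left(-5 \right)} J - -1437 = 0 \cdot 5 \left(-5\right) 4 - -1437 = 0 \left(-25\right) 4 + 1437 = 0 \cdot 4 + 1437 = 0 + 1437 = 1437$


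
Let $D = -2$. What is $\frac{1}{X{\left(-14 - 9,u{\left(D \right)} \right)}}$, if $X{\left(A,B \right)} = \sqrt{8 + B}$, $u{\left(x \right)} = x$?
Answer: $\frac{\sqrt{6}}{6} \approx 0.40825$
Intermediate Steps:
$\frac{1}{X{\left(-14 - 9,u{\left(D \right)} \right)}} = \frac{1}{\sqrt{8 - 2}} = \frac{1}{\sqrt{6}} = \frac{\sqrt{6}}{6}$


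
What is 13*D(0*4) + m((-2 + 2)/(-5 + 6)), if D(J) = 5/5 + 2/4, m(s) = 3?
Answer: 45/2 ≈ 22.500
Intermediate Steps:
D(J) = 3/2 (D(J) = 5*(⅕) + 2*(¼) = 1 + ½ = 3/2)
13*D(0*4) + m((-2 + 2)/(-5 + 6)) = 13*(3/2) + 3 = 39/2 + 3 = 45/2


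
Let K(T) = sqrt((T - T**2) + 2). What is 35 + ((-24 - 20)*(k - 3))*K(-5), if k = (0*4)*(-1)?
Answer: 35 + 264*I*sqrt(7) ≈ 35.0 + 698.48*I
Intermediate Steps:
k = 0 (k = 0*(-1) = 0)
K(T) = sqrt(2 + T - T**2)
35 + ((-24 - 20)*(k - 3))*K(-5) = 35 + ((-24 - 20)*(0 - 3))*sqrt(2 - 5 - 1*(-5)**2) = 35 + (-44*(-3))*sqrt(2 - 5 - 1*25) = 35 + 132*sqrt(2 - 5 - 25) = 35 + 132*sqrt(-28) = 35 + 132*(2*I*sqrt(7)) = 35 + 264*I*sqrt(7)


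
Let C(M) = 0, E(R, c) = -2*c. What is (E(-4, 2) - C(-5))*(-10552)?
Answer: 42208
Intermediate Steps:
(E(-4, 2) - C(-5))*(-10552) = (-2*2 - 1*0)*(-10552) = (-4 + 0)*(-10552) = -4*(-10552) = 42208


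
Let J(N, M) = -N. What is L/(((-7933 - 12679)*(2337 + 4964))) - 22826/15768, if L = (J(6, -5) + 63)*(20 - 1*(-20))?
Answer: -429384984769/296612265852 ≈ -1.4476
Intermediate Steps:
L = 2280 (L = (-1*6 + 63)*(20 - 1*(-20)) = (-6 + 63)*(20 + 20) = 57*40 = 2280)
L/(((-7933 - 12679)*(2337 + 4964))) - 22826/15768 = 2280/(((-7933 - 12679)*(2337 + 4964))) - 22826/15768 = 2280/((-20612*7301)) - 22826*1/15768 = 2280/(-150488212) - 11413/7884 = 2280*(-1/150488212) - 11413/7884 = -570/37622053 - 11413/7884 = -429384984769/296612265852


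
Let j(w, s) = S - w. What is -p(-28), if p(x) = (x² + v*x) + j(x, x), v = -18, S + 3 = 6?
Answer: -1319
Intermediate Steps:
S = 3 (S = -3 + 6 = 3)
j(w, s) = 3 - w
p(x) = 3 + x² - 19*x (p(x) = (x² - 18*x) + (3 - x) = 3 + x² - 19*x)
-p(-28) = -(3 + (-28)² - 19*(-28)) = -(3 + 784 + 532) = -1*1319 = -1319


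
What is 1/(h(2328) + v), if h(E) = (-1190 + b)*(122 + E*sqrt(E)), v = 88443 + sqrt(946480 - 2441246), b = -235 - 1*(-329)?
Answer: -1/(45269 + 5102976*sqrt(582) - I*sqrt(1494766)) ≈ -8.12e-9 - 8.0612e-14*I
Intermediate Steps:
b = 94 (b = -235 + 329 = 94)
v = 88443 + I*sqrt(1494766) (v = 88443 + sqrt(-1494766) = 88443 + I*sqrt(1494766) ≈ 88443.0 + 1222.6*I)
h(E) = -133712 - 1096*E**(3/2) (h(E) = (-1190 + 94)*(122 + E*sqrt(E)) = -1096*(122 + E**(3/2)) = -133712 - 1096*E**(3/2))
1/(h(2328) + v) = 1/((-133712 - 5102976*sqrt(582)) + (88443 + I*sqrt(1494766))) = 1/(-45269 - 5102976*sqrt(582) + I*sqrt(1494766))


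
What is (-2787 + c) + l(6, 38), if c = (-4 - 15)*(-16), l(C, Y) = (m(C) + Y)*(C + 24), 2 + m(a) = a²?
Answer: -323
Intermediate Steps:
m(a) = -2 + a²
l(C, Y) = (24 + C)*(-2 + Y + C²) (l(C, Y) = ((-2 + C²) + Y)*(C + 24) = (-2 + Y + C²)*(24 + C) = (24 + C)*(-2 + Y + C²))
c = 304 (c = -19*(-16) = 304)
(-2787 + c) + l(6, 38) = (-2787 + 304) + (-48 + 24*38 + 24*6² + 6*38 + 6*(-2 + 6²)) = -2483 + (-48 + 912 + 24*36 + 228 + 6*(-2 + 36)) = -2483 + (-48 + 912 + 864 + 228 + 6*34) = -2483 + (-48 + 912 + 864 + 228 + 204) = -2483 + 2160 = -323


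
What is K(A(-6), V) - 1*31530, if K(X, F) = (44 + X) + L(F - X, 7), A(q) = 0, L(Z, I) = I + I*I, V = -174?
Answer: -31430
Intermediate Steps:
L(Z, I) = I + I**2
K(X, F) = 100 + X (K(X, F) = (44 + X) + 7*(1 + 7) = (44 + X) + 7*8 = (44 + X) + 56 = 100 + X)
K(A(-6), V) - 1*31530 = (100 + 0) - 1*31530 = 100 - 31530 = -31430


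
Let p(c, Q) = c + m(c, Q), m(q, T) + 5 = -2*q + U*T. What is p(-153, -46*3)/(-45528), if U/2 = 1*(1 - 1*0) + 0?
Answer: 16/5691 ≈ 0.0028115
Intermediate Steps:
U = 2 (U = 2*(1*(1 - 1*0) + 0) = 2*(1*(1 + 0) + 0) = 2*(1*1 + 0) = 2*(1 + 0) = 2*1 = 2)
m(q, T) = -5 - 2*q + 2*T (m(q, T) = -5 + (-2*q + 2*T) = -5 - 2*q + 2*T)
p(c, Q) = -5 - c + 2*Q (p(c, Q) = c + (-5 - 2*c + 2*Q) = -5 - c + 2*Q)
p(-153, -46*3)/(-45528) = (-5 - 1*(-153) + 2*(-46*3))/(-45528) = (-5 + 153 + 2*(-138))*(-1/45528) = (-5 + 153 - 276)*(-1/45528) = -128*(-1/45528) = 16/5691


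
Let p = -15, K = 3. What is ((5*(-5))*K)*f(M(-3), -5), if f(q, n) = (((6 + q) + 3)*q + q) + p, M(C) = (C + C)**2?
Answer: -123075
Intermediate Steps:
M(C) = 4*C**2 (M(C) = (2*C)**2 = 4*C**2)
f(q, n) = -15 + q + q*(9 + q) (f(q, n) = (((6 + q) + 3)*q + q) - 15 = ((9 + q)*q + q) - 15 = (q*(9 + q) + q) - 15 = (q + q*(9 + q)) - 15 = -15 + q + q*(9 + q))
((5*(-5))*K)*f(M(-3), -5) = ((5*(-5))*3)*(-15 + (4*(-3)**2)**2 + 10*(4*(-3)**2)) = (-25*3)*(-15 + (4*9)**2 + 10*(4*9)) = -75*(-15 + 36**2 + 10*36) = -75*(-15 + 1296 + 360) = -75*1641 = -123075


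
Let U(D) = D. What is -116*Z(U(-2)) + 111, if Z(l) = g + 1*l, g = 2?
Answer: 111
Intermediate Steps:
Z(l) = 2 + l (Z(l) = 2 + 1*l = 2 + l)
-116*Z(U(-2)) + 111 = -116*(2 - 2) + 111 = -116*0 + 111 = 0 + 111 = 111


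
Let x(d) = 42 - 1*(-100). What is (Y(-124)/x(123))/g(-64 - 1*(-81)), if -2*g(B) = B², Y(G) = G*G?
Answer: -15376/20519 ≈ -0.74935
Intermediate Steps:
Y(G) = G²
x(d) = 142 (x(d) = 42 + 100 = 142)
g(B) = -B²/2
(Y(-124)/x(123))/g(-64 - 1*(-81)) = ((-124)²/142)/((-(-64 - 1*(-81))²/2)) = (15376*(1/142))/((-(-64 + 81)²/2)) = 7688/(71*((-½*17²))) = 7688/(71*((-½*289))) = 7688/(71*(-289/2)) = (7688/71)*(-2/289) = -15376/20519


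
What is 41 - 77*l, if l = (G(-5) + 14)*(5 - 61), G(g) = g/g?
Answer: 64721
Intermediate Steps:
G(g) = 1
l = -840 (l = (1 + 14)*(5 - 61) = 15*(-56) = -840)
41 - 77*l = 41 - 77*(-840) = 41 + 64680 = 64721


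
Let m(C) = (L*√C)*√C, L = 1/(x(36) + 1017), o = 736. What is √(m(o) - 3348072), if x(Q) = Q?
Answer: 2*I*√11457937010/117 ≈ 1829.8*I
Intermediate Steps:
L = 1/1053 (L = 1/(36 + 1017) = 1/1053 ≈ 0.00094967)
m(C) = C/1053 (m(C) = (√C/1053)*√C = C/1053)
√(m(o) - 3348072) = √((1/1053)*736 - 3348072) = √(736/1053 - 3348072) = √(-3525519080/1053) = 2*I*√11457937010/117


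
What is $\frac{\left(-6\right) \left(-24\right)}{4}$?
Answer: $36$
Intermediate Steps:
$\frac{\left(-6\right) \left(-24\right)}{4} = 144 \cdot \frac{1}{4} = 36$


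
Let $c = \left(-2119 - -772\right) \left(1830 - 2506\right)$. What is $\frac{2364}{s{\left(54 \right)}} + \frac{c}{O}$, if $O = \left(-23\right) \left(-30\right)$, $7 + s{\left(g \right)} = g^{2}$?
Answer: $\frac{441747518}{334535} \approx 1320.5$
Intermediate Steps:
$s{\left(g \right)} = -7 + g^{2}$
$O = 690$
$c = 910572$ ($c = \left(-2119 + \left(-464 + 1236\right)\right) \left(-676\right) = \left(-2119 + 772\right) \left(-676\right) = \left(-1347\right) \left(-676\right) = 910572$)
$\frac{2364}{s{\left(54 \right)}} + \frac{c}{O} = \frac{2364}{-7 + 54^{2}} + \frac{910572}{690} = \frac{2364}{-7 + 2916} + 910572 \cdot \frac{1}{690} = \frac{2364}{2909} + \frac{151762}{115} = \frac{441747518}{334535}$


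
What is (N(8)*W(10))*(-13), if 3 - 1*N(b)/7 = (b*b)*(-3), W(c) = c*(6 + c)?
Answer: -2839200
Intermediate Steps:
N(b) = 21 + 21*b**2 (N(b) = 21 - 7*b*b*(-3) = 21 - 7*b**2*(-3) = 21 - (-21)*b**2 = 21 + 21*b**2)
(N(8)*W(10))*(-13) = ((21 + 21*8**2)*(10*(6 + 10)))*(-13) = ((21 + 21*64)*(10*16))*(-13) = ((21 + 1344)*160)*(-13) = (1365*160)*(-13) = 218400*(-13) = -2839200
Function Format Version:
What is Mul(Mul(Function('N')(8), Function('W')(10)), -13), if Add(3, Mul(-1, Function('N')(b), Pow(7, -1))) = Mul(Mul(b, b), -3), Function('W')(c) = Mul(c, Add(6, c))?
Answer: -2839200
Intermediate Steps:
Function('N')(b) = Add(21, Mul(21, Pow(b, 2))) (Function('N')(b) = Add(21, Mul(-7, Mul(Mul(b, b), -3))) = Add(21, Mul(-7, Mul(Pow(b, 2), -3))) = Add(21, Mul(-7, Mul(-3, Pow(b, 2)))) = Add(21, Mul(21, Pow(b, 2))))
Mul(Mul(Function('N')(8), Function('W')(10)), -13) = Mul(Mul(Add(21, Mul(21, Pow(8, 2))), Mul(10, Add(6, 10))), -13) = Mul(Mul(Add(21, Mul(21, 64)), Mul(10, 16)), -13) = Mul(Mul(Add(21, 1344), 160), -13) = Mul(Mul(1365, 160), -13) = Mul(218400, -13) = -2839200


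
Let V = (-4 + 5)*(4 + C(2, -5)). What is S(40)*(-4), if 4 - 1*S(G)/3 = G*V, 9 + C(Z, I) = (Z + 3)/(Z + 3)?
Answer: -1968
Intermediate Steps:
C(Z, I) = -8 (C(Z, I) = -9 + (Z + 3)/(Z + 3) = -9 + (3 + Z)/(3 + Z) = -9 + 1 = -8)
V = -4 (V = (-4 + 5)*(4 - 8) = 1*(-4) = -4)
S(G) = 12 + 12*G (S(G) = 12 - 3*G*(-4) = 12 - (-12)*G = 12 + 12*G)
S(40)*(-4) = (12 + 12*40)*(-4) = (12 + 480)*(-4) = 492*(-4) = -1968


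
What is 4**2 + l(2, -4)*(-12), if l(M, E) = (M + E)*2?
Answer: 64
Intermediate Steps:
l(M, E) = 2*E + 2*M (l(M, E) = (E + M)*2 = 2*E + 2*M)
4**2 + l(2, -4)*(-12) = 4**2 + (2*(-4) + 2*2)*(-12) = 16 + (-8 + 4)*(-12) = 16 - 4*(-12) = 16 + 48 = 64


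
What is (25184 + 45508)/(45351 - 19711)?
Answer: 17673/6410 ≈ 2.7571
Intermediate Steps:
(25184 + 45508)/(45351 - 19711) = 70692/25640 = 70692*(1/25640) = 17673/6410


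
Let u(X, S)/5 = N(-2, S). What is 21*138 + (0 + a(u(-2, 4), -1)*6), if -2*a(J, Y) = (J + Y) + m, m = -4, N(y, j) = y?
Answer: 2943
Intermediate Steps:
u(X, S) = -10 (u(X, S) = 5*(-2) = -10)
a(J, Y) = 2 - J/2 - Y/2 (a(J, Y) = -((J + Y) - 4)/2 = -(-4 + J + Y)/2 = 2 - J/2 - Y/2)
21*138 + (0 + a(u(-2, 4), -1)*6) = 21*138 + (0 + (2 - 1/2*(-10) - 1/2*(-1))*6) = 2898 + (0 + (2 + 5 + 1/2)*6) = 2898 + (0 + (15/2)*6) = 2898 + (0 + 45) = 2898 + 45 = 2943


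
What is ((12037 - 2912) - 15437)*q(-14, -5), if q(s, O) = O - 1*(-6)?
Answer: -6312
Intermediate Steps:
q(s, O) = 6 + O (q(s, O) = O + 6 = 6 + O)
((12037 - 2912) - 15437)*q(-14, -5) = ((12037 - 2912) - 15437)*(6 - 5) = (9125 - 15437)*1 = -6312*1 = -6312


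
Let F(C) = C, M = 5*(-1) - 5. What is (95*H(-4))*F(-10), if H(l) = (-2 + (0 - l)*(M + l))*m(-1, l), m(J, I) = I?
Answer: -220400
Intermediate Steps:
M = -10 (M = -5 - 5 = -10)
H(l) = l*(-2 - l*(-10 + l)) (H(l) = (-2 + (0 - l)*(-10 + l))*l = (-2 + (-l)*(-10 + l))*l = (-2 - l*(-10 + l))*l = l*(-2 - l*(-10 + l)))
(95*H(-4))*F(-10) = (95*(-4*(-2 - 1*(-4)**2 + 10*(-4))))*(-10) = (95*(-4*(-2 - 1*16 - 40)))*(-10) = (95*(-4*(-2 - 16 - 40)))*(-10) = (95*(-4*(-58)))*(-10) = (95*232)*(-10) = 22040*(-10) = -220400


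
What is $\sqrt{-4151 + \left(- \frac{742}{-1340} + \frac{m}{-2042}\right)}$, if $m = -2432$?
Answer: $\frac{i \sqrt{1941651331030130}}{684070} \approx 64.415 i$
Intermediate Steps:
$\sqrt{-4151 + \left(- \frac{742}{-1340} + \frac{m}{-2042}\right)} = \sqrt{-4151 - \left(- \frac{1216}{1021} - \frac{371}{670}\right)} = \sqrt{-4151 - - \frac{1193511}{684070}} = \sqrt{-4151 + \left(\frac{371}{670} + \frac{1216}{1021}\right)} = \sqrt{-4151 + \frac{1193511}{684070}} = \sqrt{- \frac{2838381059}{684070}} = \frac{i \sqrt{1941651331030130}}{684070}$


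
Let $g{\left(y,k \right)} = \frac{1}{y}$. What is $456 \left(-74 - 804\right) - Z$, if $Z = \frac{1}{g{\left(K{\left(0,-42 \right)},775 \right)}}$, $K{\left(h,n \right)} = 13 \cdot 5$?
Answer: $-400433$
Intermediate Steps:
$K{\left(h,n \right)} = 65$
$Z = 65$ ($Z = \frac{1}{\frac{1}{65}} = 65$)
$456 \left(-74 - 804\right) - Z = 456 \left(-74 - 804\right) - 65 = 456 \left(-878\right) - 65 = -400368 - 65 = -400433$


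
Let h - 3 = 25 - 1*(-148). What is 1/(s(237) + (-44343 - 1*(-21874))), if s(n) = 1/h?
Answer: -176/3954543 ≈ -4.4506e-5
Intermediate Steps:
h = 176 (h = 3 + (25 - 1*(-148)) = 3 + (25 + 148) = 3 + 173 = 176)
s(n) = 1/176
1/(s(237) + (-44343 - 1*(-21874))) = 1/(1/176 + (-44343 - 1*(-21874))) = 1/(1/176 + (-44343 + 21874)) = 1/(1/176 - 22469) = 1/(-3954543/176) = -176/3954543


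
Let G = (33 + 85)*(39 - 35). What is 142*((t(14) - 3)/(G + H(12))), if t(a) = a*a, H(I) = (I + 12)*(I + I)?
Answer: 13703/524 ≈ 26.151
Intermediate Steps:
H(I) = 2*I*(12 + I) (H(I) = (12 + I)*(2*I) = 2*I*(12 + I))
G = 472 (G = 118*4 = 472)
t(a) = a²
142*((t(14) - 3)/(G + H(12))) = 142*((14² - 3)/(472 + 2*12*(12 + 12))) = 142*((196 - 3)/(472 + 2*12*24)) = 142*(193/(472 + 576)) = 142*(193/1048) = 13703/524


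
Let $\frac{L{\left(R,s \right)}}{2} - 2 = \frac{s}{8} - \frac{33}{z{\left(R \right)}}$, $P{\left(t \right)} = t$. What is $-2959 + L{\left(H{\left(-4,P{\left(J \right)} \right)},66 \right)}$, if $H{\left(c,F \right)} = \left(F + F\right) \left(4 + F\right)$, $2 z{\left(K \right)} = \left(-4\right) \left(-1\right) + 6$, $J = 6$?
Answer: $- \frac{29517}{10} \approx -2951.7$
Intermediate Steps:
$z{\left(K \right)} = 5$ ($z{\left(K \right)} = \frac{\left(-4\right) \left(-1\right) + 6}{2} = \frac{4 + 6}{2} = \frac{1}{2} \cdot 10 = 5$)
$H{\left(c,F \right)} = 2 F \left(4 + F\right)$
$L{\left(R,s \right)} = - \frac{46}{5} + \frac{s}{4}$ ($L{\left(R,s \right)} = 4 + 2 \left(\frac{s}{8} - \frac{33}{5}\right) = 4 + 2 \left(- \frac{33}{5} + \frac{s}{8}\right) = 4 + \left(- \frac{66}{5} + \frac{s}{4}\right) = - \frac{46}{5} + \frac{s}{4}$)
$-2959 + L{\left(H{\left(-4,P{\left(J \right)} \right)},66 \right)} = -2959 + \left(- \frac{46}{5} + \frac{1}{4} \cdot 66\right) = -2959 + \left(- \frac{46}{5} + \frac{33}{2}\right) = -2959 + \frac{73}{10} = - \frac{29517}{10}$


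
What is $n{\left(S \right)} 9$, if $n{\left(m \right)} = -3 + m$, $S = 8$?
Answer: $45$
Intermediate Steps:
$n{\left(S \right)} 9 = \left(-3 + 8\right) 9 = 5 \cdot 9 = 45$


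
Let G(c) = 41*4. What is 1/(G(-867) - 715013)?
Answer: -1/714849 ≈ -1.3989e-6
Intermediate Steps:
G(c) = 164
1/(G(-867) - 715013) = 1/(164 - 715013) = 1/(-714849) = -1/714849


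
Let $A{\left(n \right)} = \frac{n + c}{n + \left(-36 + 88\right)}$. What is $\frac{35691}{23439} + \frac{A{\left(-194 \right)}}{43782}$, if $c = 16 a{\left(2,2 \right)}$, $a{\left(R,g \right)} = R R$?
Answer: $\frac{36982594079}{24286882386} \approx 1.5227$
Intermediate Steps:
$a{\left(R,g \right)} = R^{2}$
$c = 64$ ($c = 16 \cdot 2^{2} = 16 \cdot 4 = 64$)
$A{\left(n \right)} = \frac{64 + n}{52 + n}$ ($A{\left(n \right)} = \frac{n + 64}{n + \left(-36 + 88\right)} = \frac{64 + n}{n + 52} = \frac{64 + n}{52 + n}$)
$\frac{35691}{23439} + \frac{A{\left(-194 \right)}}{43782} = \frac{35691}{23439} + \frac{\frac{1}{52 - 194} \left(64 - 194\right)}{43782} = 35691 \cdot \frac{1}{23439} + \frac{1}{-142} \left(-130\right) \frac{1}{43782} = \frac{11897}{7813} + \left(- \frac{1}{142}\right) \left(-130\right) \frac{1}{43782} = \frac{11897}{7813} + \frac{65}{71} \cdot \frac{1}{43782} = \frac{11897}{7813} + \frac{65}{3108522} = \frac{36982594079}{24286882386}$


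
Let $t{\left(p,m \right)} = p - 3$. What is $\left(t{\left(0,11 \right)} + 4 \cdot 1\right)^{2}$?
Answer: $1$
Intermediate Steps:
$t{\left(p,m \right)} = -3 + p$ ($t{\left(p,m \right)} = p - 3 = -3 + p$)
$\left(t{\left(0,11 \right)} + 4 \cdot 1\right)^{2} = \left(\left(-3 + 0\right) + 4 \cdot 1\right)^{2} = \left(-3 + 4\right)^{2} = 1^{2} = 1$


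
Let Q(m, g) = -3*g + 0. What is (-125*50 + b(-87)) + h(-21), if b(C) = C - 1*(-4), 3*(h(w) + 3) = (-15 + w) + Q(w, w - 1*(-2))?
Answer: -6329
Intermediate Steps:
Q(m, g) = -3*g
h(w) = -10 - 2*w/3 (h(w) = -3 + ((-15 + w) - 3*(w - 1*(-2)))/3 = -3 + ((-15 + w) - 3*(w + 2))/3 = -3 + ((-15 + w) - 3*(2 + w))/3 = -3 + ((-15 + w) + (-6 - 3*w))/3 = -3 + (-21 - 2*w)/3 = -3 + (-7 - 2*w/3) = -10 - 2*w/3)
b(C) = 4 + C (b(C) = C + 4 = 4 + C)
(-125*50 + b(-87)) + h(-21) = (-125*50 + (4 - 87)) + (-10 - 2/3*(-21)) = (-6250 - 83) + (-10 + 14) = -6333 + 4 = -6329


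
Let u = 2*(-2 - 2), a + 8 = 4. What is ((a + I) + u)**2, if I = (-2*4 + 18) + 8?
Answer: 36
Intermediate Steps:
I = 18 (I = (-8 + 18) + 8 = 10 + 8 = 18)
a = -4 (a = -8 + 4 = -4)
u = -8 (u = 2*(-4) = -8)
((a + I) + u)**2 = ((-4 + 18) - 8)**2 = (14 - 8)**2 = 6**2 = 36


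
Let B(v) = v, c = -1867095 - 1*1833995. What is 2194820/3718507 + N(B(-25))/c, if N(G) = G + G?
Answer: 812341227915/1376252907263 ≈ 0.59026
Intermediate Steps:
c = -3701090 (c = -1867095 - 1833995 = -3701090)
N(G) = 2*G
2194820/3718507 + N(B(-25))/c = 2194820/3718507 + (2*(-25))/(-3701090) = 2194820*(1/3718507) - 50*(-1/3701090) = 2194820/3718507 + 5/370109 = 812341227915/1376252907263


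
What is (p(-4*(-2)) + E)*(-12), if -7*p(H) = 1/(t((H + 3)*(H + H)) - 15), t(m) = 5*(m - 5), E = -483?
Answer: 2840041/490 ≈ 5796.0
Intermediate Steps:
t(m) = -25 + 5*m (t(m) = 5*(-5 + m) = -25 + 5*m)
p(H) = -1/(7*(-40 + 10*H*(3 + H))) (p(H) = -1/(7*((-25 + 5*((H + 3)*(H + H))) - 15)) = -1/(7*((-25 + 5*((3 + H)*(2*H))) - 15)) = -1/(7*((-25 + 5*(2*H*(3 + H))) - 15)) = -1/(7*((-25 + 10*H*(3 + H)) - 15)) = -1/(7*(-40 + 10*H*(3 + H))))
(p(-4*(-2)) + E)*(-12) = (-1/(-280 + 70*(-4*(-2))*(3 - 4*(-2))) - 483)*(-12) = (-1/(-280 + 70*8*(3 + 8)) - 483)*(-12) = (-1/(-280 + 70*8*11) - 483)*(-12) = (-1/(-280 + 6160) - 483)*(-12) = (-1/5880 - 483)*(-12) = -2840041/5880*(-12) = 2840041/490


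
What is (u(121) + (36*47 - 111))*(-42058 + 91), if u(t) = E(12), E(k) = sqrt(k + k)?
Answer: -66349827 - 83934*sqrt(6) ≈ -6.6555e+7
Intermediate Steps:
E(k) = sqrt(2)*sqrt(k) (E(k) = sqrt(2*k) = sqrt(2)*sqrt(k))
u(t) = 2*sqrt(6) (u(t) = sqrt(2)*sqrt(12) = sqrt(2)*(2*sqrt(3)) = 2*sqrt(6))
(u(121) + (36*47 - 111))*(-42058 + 91) = (2*sqrt(6) + (36*47 - 111))*(-42058 + 91) = (2*sqrt(6) + (1692 - 111))*(-41967) = (2*sqrt(6) + 1581)*(-41967) = (1581 + 2*sqrt(6))*(-41967) = -66349827 - 83934*sqrt(6)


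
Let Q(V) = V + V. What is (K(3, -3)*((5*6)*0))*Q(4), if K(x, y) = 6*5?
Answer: 0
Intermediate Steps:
Q(V) = 2*V
K(x, y) = 30
(K(3, -3)*((5*6)*0))*Q(4) = (30*((5*6)*0))*(2*4) = (30*(30*0))*8 = (30*0)*8 = 0*8 = 0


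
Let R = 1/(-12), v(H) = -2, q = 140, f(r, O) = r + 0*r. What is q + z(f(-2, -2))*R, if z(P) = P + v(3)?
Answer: 421/3 ≈ 140.33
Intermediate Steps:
f(r, O) = r (f(r, O) = r + 0 = r)
R = -1/12 ≈ -0.083333
z(P) = -2 + P (z(P) = P - 2 = -2 + P)
q + z(f(-2, -2))*R = 140 + (-2 - 2)*(-1/12) = 140 - 4*(-1/12) = 140 + ⅓ = 421/3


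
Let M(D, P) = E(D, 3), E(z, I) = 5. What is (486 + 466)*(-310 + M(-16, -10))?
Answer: -290360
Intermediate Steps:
M(D, P) = 5
(486 + 466)*(-310 + M(-16, -10)) = (486 + 466)*(-310 + 5) = 952*(-305) = -290360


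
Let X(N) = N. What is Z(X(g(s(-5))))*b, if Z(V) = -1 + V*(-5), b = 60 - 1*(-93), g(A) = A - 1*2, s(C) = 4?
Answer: -1683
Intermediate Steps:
g(A) = -2 + A (g(A) = A - 2 = -2 + A)
b = 153 (b = 60 + 93 = 153)
Z(V) = -1 - 5*V
Z(X(g(s(-5))))*b = (-1 - 5*(-2 + 4))*153 = (-1 - 5*2)*153 = (-1 - 10)*153 = -11*153 = -1683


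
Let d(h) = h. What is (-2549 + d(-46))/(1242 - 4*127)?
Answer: -2595/734 ≈ -3.5354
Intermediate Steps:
(-2549 + d(-46))/(1242 - 4*127) = (-2549 - 46)/(1242 - 4*127) = -2595/(1242 - 508) = -2595/734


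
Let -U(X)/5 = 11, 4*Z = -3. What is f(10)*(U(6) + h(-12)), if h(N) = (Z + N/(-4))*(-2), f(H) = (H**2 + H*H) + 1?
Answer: -23919/2 ≈ -11960.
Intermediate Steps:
Z = -3/4 (Z = (1/4)*(-3) = -3/4 ≈ -0.75000)
U(X) = -55 (U(X) = -5*11 = -55)
f(H) = 1 + 2*H**2 (f(H) = (H**2 + H**2) + 1 = 2*H**2 + 1 = 1 + 2*H**2)
h(N) = 3/2 + N/2 (h(N) = (-3/4 + N/(-4))*(-2) = (-3/4 + N*(-1/4))*(-2) = (-3/4 - N/4)*(-2) = 3/2 + N/2)
f(10)*(U(6) + h(-12)) = (1 + 2*10**2)*(-55 + (3/2 + (1/2)*(-12))) = (1 + 2*100)*(-55 + (3/2 - 6)) = (1 + 200)*(-55 - 9/2) = 201*(-119/2) = -23919/2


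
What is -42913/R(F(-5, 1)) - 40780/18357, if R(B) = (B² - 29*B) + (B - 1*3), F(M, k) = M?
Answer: -264786767/991278 ≈ -267.12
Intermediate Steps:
R(B) = -3 + B² - 28*B (R(B) = (B² - 29*B) + (B - 3) = (B² - 29*B) + (-3 + B) = -3 + B² - 28*B)
-42913/R(F(-5, 1)) - 40780/18357 = -42913/(-3 + (-5)² - 28*(-5)) - 40780/18357 = -42913/(-3 + 25 + 140) - 40780*1/18357 = -42913/162 - 40780/18357 = -264786767/991278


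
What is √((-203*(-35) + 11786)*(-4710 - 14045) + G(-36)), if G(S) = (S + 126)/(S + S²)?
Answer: I*√69442938166/14 ≈ 18823.0*I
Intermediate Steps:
G(S) = (126 + S)/(S + S²)
√((-203*(-35) + 11786)*(-4710 - 14045) + G(-36)) = √((-203*(-35) + 11786)*(-4710 - 14045) + (126 - 36)/((-36)*(1 - 36))) = √((7105 + 11786)*(-18755) - 1/36*90/(-35)) = √(18891*(-18755) - 1/36*(-1/35)*90) = √(-354300705 + 1/14) = √(-4960209869/14) = I*√69442938166/14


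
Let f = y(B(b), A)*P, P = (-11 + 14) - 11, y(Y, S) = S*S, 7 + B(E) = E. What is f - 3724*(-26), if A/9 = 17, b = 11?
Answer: -90448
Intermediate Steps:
B(E) = -7 + E
A = 153 (A = 9*17 = 153)
y(Y, S) = S²
P = -8 (P = 3 - 11 = -8)
f = -187272 (f = 153²*(-8) = 23409*(-8) = -187272)
f - 3724*(-26) = -187272 - 3724*(-26) = -187272 + 96824 = -90448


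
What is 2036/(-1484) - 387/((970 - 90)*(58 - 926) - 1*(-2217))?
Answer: -387522530/282562133 ≈ -1.3715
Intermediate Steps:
2036/(-1484) - 387/((970 - 90)*(58 - 926) - 1*(-2217)) = 2036*(-1/1484) - 387/(880*(-868) + 2217) = -509/371 - 387/(-763840 + 2217) = -509/371 - 387/(-761623) = -509/371 - 387*(-1/761623) = -509/371 + 387/761623 = -387522530/282562133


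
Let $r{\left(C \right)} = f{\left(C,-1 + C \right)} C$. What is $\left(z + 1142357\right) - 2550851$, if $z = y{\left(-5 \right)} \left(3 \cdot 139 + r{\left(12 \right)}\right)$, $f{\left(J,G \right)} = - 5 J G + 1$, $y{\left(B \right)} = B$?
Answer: $-1371039$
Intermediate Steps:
$f{\left(J,G \right)} = 1 - 5 G J$ ($f{\left(J,G \right)} = - 5 G J + 1 = 1 - 5 G J$)
$r{\left(C \right)} = C \left(1 - 5 C \left(-1 + C\right)\right)$ ($r{\left(C \right)} = \left(1 - 5 \left(-1 + C\right) C\right) C = \left(1 - 5 C \left(-1 + C\right)\right) C = C \left(1 - 5 C \left(-1 + C\right)\right)$)
$z = 37455$ ($z = - 5 \left(3 \cdot 139 - 12 \left(-1 + 5 \cdot 12 \left(-1 + 12\right)\right)\right) = - 5 \left(417 - 12 \left(-1 + 5 \cdot 12 \cdot 11\right)\right) = - 5 \left(417 - 12 \left(-1 + 660\right)\right) = - 5 \left(417 - 12 \cdot 659\right) = - 5 \left(417 - 7908\right) = \left(-5\right) \left(-7491\right) = 37455$)
$\left(z + 1142357\right) - 2550851 = \left(37455 + 1142357\right) - 2550851 = 1179812 - 2550851 = -1371039$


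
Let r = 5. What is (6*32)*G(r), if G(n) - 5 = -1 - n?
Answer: -192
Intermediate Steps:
G(n) = 4 - n (G(n) = 5 + (-1 - n) = 4 - n)
(6*32)*G(r) = (6*32)*(4 - 1*5) = 192*(4 - 5) = 192*(-1) = -192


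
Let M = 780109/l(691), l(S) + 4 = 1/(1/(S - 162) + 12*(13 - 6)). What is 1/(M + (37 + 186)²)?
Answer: -177219/25852779982 ≈ -6.8549e-6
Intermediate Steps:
l(S) = -4 + 1/(84 + 1/(-162 + S)) (l(S) = -4 + 1/(1/(S - 162) + 12*(13 - 6)) = -4 + 1/(1/(-162 + S) + 12*7) = -4 + 1/(1/(-162 + S) + 84) = -4 + 1/(84 + 1/(-162 + S)))
M = -34665703633/177219 (M = 780109/(((54266 - 335*691)/(-13607 + 84*691))) = 780109/(((54266 - 231485)/(-13607 + 58044))) = 780109/((-177219/44437)) = 780109/(((1/44437)*(-177219))) = 780109/(-177219/44437) = 780109*(-44437/177219) = -34665703633/177219 ≈ -1.9561e+5)
1/(M + (37 + 186)²) = 1/(-34665703633/177219 + (37 + 186)²) = 1/(-34665703633/177219 + 223²) = 1/(-34665703633/177219 + 49729) = 1/(-25852779982/177219) = -177219/25852779982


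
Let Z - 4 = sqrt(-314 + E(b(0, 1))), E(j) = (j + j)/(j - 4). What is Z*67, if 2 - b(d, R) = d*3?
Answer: 268 + 134*I*sqrt(79) ≈ 268.0 + 1191.0*I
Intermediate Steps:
b(d, R) = 2 - 3*d (b(d, R) = 2 - d*3 = 2 - 3*d)
E(j) = 2*j/(-4 + j) (E(j) = (2*j)/(-4 + j) = 2*j/(-4 + j))
Z = 4 + 2*I*sqrt(79) (Z = 4 + sqrt(-314 + 2*(2 - 3*0)/(-4 + (2 - 3*0))) = 4 + sqrt(-314 + 2*(2 + 0)/(-4 + (2 + 0))) = 4 + sqrt(-314 + 2*2/(-4 + 2)) = 4 + sqrt(-314 + 2*2/(-2)) = 4 + sqrt(-314 + 2*2*(-1/2)) = 4 + sqrt(-314 - 2) = 4 + sqrt(-316) = 4 + 2*I*sqrt(79) ≈ 4.0 + 17.776*I)
Z*67 = (4 + 2*I*sqrt(79))*67 = 268 + 134*I*sqrt(79)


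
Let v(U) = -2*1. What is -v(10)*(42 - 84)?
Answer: -84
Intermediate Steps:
v(U) = -2
-v(10)*(42 - 84) = -(-2)*(42 - 84) = -(-2)*(-42) = -1*84 = -84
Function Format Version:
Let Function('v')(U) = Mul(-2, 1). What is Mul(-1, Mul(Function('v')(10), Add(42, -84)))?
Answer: -84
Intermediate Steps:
Function('v')(U) = -2
Mul(-1, Mul(Function('v')(10), Add(42, -84))) = Mul(-1, Mul(-2, Add(42, -84))) = Mul(-1, Mul(-2, -42)) = Mul(-1, 84) = -84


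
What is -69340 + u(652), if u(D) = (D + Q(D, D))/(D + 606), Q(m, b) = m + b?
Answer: -43613882/629 ≈ -69339.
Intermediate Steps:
Q(m, b) = b + m
u(D) = 3*D/(606 + D) (u(D) = (D + (D + D))/(D + 606) = (D + 2*D)/(606 + D) = (3*D)/(606 + D) = 3*D/(606 + D))
-69340 + u(652) = -69340 + 3*652/(606 + 652) = -69340 + 3*652/1258 = -69340 + 3*652*(1/1258) = -69340 + 978/629 = -43613882/629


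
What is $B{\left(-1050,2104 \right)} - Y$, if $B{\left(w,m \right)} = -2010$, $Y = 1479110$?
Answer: $-1481120$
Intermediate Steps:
$B{\left(-1050,2104 \right)} - Y = -2010 - 1479110 = -1481120$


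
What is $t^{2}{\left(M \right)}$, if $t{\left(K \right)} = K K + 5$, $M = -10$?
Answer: $11025$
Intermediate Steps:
$t{\left(K \right)} = 5 + K^{2}$ ($t{\left(K \right)} = K^{2} + 5 = 5 + K^{2}$)
$t^{2}{\left(M \right)} = \left(5 + \left(-10\right)^{2}\right)^{2} = \left(5 + 100\right)^{2} = 105^{2} = 11025$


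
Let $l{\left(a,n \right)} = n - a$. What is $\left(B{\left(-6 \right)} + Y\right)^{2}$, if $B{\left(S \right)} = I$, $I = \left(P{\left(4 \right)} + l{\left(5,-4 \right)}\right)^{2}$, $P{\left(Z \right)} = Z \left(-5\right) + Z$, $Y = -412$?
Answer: $45369$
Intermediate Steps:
$P{\left(Z \right)} = - 4 Z$ ($P{\left(Z \right)} = - 5 Z + Z = - 4 Z$)
$I = 625$ ($I = \left(\left(-4\right) 4 - 9\right)^{2} = \left(-16 - 9\right)^{2} = \left(-25\right)^{2} = 625$)
$B{\left(S \right)} = 625$
$\left(B{\left(-6 \right)} + Y\right)^{2} = \left(625 - 412\right)^{2} = 213^{2} = 45369$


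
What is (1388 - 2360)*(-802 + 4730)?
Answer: -3818016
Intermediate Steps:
(1388 - 2360)*(-802 + 4730) = -972*3928 = -3818016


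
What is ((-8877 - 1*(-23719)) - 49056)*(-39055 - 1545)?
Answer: 1389088400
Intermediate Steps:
((-8877 - 1*(-23719)) - 49056)*(-39055 - 1545) = ((-8877 + 23719) - 49056)*(-40600) = (14842 - 49056)*(-40600) = -34214*(-40600) = 1389088400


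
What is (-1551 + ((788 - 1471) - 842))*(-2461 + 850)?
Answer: 4955436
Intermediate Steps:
(-1551 + ((788 - 1471) - 842))*(-2461 + 850) = (-1551 + (-683 - 842))*(-1611) = (-1551 - 1525)*(-1611) = -3076*(-1611) = 4955436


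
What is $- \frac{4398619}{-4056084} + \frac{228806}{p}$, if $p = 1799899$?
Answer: $\frac{8845126295185}{7300541535516} \approx 1.2116$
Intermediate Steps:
$- \frac{4398619}{-4056084} + \frac{228806}{p} = - \frac{4398619}{-4056084} + \frac{228806}{1799899} = \left(-4398619\right) \left(- \frac{1}{4056084}\right) + 228806 \cdot \frac{1}{1799899} = \frac{4398619}{4056084} + \frac{228806}{1799899} = \frac{8845126295185}{7300541535516}$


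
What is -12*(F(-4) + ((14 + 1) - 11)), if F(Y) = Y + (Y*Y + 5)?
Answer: -252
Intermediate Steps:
F(Y) = 5 + Y + Y² (F(Y) = Y + (Y² + 5) = Y + (5 + Y²) = 5 + Y + Y²)
-12*(F(-4) + ((14 + 1) - 11)) = -12*((5 - 4 + (-4)²) + ((14 + 1) - 11)) = -12*((5 - 4 + 16) + (15 - 11)) = -12*(17 + 4) = -12*21 = -252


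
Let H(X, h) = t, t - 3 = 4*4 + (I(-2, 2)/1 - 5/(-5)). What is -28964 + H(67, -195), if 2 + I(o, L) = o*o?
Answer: -28942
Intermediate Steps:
I(o, L) = -2 + o**2 (I(o, L) = -2 + o*o = -2 + o**2)
t = 22 (t = 3 + (4*4 + ((-2 + (-2)**2)/1 - 5/(-5))) = 3 + (16 + ((-2 + 4)*1 - 5*(-1/5))) = 3 + (16 + (2*1 + 1)) = 3 + (16 + (2 + 1)) = 3 + (16 + 3) = 3 + 19 = 22)
H(X, h) = 22
-28964 + H(67, -195) = -28964 + 22 = -28942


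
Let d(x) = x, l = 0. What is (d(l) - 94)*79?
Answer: -7426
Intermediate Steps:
(d(l) - 94)*79 = (0 - 94)*79 = -94*79 = -7426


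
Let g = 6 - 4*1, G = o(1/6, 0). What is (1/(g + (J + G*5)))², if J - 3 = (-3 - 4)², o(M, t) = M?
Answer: 36/108241 ≈ 0.00033259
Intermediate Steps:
G = ⅙ (G = 1/6 = ⅙ ≈ 0.16667)
J = 52 (J = 3 + (-3 - 4)² = 3 + (-7)² = 3 + 49 = 52)
g = 2 (g = 6 - 4 = 2)
(1/(g + (J + G*5)))² = (1/(2 + (52 + (⅙)*5)))² = (1/(2 + (52 + ⅚)))² = (1/(2 + 317/6))² = (1/(329/6))² = (6/329)² = 36/108241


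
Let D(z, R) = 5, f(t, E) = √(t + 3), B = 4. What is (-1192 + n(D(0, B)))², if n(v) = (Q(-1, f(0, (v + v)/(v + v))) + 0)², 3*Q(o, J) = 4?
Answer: 114746944/81 ≈ 1.4166e+6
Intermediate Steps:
f(t, E) = √(3 + t)
Q(o, J) = 4/3 (Q(o, J) = (⅓)*4 = 4/3)
n(v) = 16/9 (n(v) = (4/3 + 0)² = (4/3)² = 16/9)
(-1192 + n(D(0, B)))² = (-1192 + 16/9)² = (-10712/9)² = 114746944/81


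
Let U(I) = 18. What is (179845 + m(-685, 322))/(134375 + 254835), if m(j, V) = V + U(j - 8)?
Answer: 36037/77842 ≈ 0.46295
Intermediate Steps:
m(j, V) = 18 + V (m(j, V) = V + 18 = 18 + V)
(179845 + m(-685, 322))/(134375 + 254835) = (179845 + (18 + 322))/(134375 + 254835) = (179845 + 340)/389210 = 180185*(1/389210) = 36037/77842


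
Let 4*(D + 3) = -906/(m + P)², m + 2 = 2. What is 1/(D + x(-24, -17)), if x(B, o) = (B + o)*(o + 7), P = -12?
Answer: 96/38921 ≈ 0.0024665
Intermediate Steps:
m = 0 (m = -2 + 2 = 0)
x(B, o) = (7 + o)*(B + o) (x(B, o) = (B + o)*(7 + o) = (7 + o)*(B + o))
D = -439/96 (D = -3 + (-906/(0 - 12)²)/4 = -3 + (-906/((-12)²))/4 = -3 + (-906/144)/4 = -3 + (-906*1/144)/4 = -3 + (¼)*(-151/24) = -3 - 151/96 = -439/96 ≈ -4.5729)
1/(D + x(-24, -17)) = 1/(-439/96 + ((-17)² + 7*(-24) + 7*(-17) - 24*(-17))) = 1/(-439/96 + (289 - 168 - 119 + 408)) = 1/(-439/96 + 410) = 1/(38921/96) = 96/38921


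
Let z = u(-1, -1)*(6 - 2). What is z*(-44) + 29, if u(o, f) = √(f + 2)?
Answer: -147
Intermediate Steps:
u(o, f) = √(2 + f)
z = 4 (z = √(2 - 1)*(6 - 2) = √1*4 = 1*4 = 4)
z*(-44) + 29 = 4*(-44) + 29 = -176 + 29 = -147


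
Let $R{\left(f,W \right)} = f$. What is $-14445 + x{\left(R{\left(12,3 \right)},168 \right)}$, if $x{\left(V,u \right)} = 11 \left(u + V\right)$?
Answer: $-12465$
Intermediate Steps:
$x{\left(V,u \right)} = 11 V + 11 u$ ($x{\left(V,u \right)} = 11 \left(V + u\right) = 11 V + 11 u$)
$-14445 + x{\left(R{\left(12,3 \right)},168 \right)} = -14445 + \left(11 \cdot 12 + 11 \cdot 168\right) = -14445 + \left(132 + 1848\right) = -14445 + 1980 = -12465$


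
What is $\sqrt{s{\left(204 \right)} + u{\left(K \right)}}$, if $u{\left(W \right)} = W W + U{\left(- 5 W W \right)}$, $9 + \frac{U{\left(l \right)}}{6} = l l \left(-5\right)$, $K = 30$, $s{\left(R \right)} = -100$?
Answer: $157 i \sqrt{24646} \approx 24648.0 i$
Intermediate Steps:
$U{\left(l \right)} = -54 - 30 l^{2}$ ($U{\left(l \right)} = -54 + 6 l l \left(-5\right) = -54 + 6 l^{2} \left(-5\right) = -54 + 6 \left(- 5 l^{2}\right) = -54 - 30 l^{2}$)
$u{\left(W \right)} = -54 + W^{2} - 750 W^{4}$ ($u{\left(W \right)} = W W - \left(54 + 30 \left(- 5 W W\right)^{2}\right) = W^{2} - \left(54 + 30 \left(- 5 W^{2}\right)^{2}\right) = W^{2} - \left(54 + 30 \cdot 25 W^{4}\right) = W^{2} - \left(54 + 750 W^{4}\right) = -54 + W^{2} - 750 W^{4}$)
$\sqrt{s{\left(204 \right)} + u{\left(K \right)}} = \sqrt{-100 - \left(54 - 900 + 607500000\right)} = \sqrt{-100 - 607499154} = \sqrt{-607499254} = 157 i \sqrt{24646}$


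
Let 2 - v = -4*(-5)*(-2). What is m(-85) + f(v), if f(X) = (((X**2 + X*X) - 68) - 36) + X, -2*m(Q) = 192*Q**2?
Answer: -690134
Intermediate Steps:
v = 42 (v = 2 - (-4*(-5))*(-2) = 2 - 20*(-2) = 2 - 1*(-40) = 2 + 40 = 42)
m(Q) = -96*Q**2
f(X) = -104 + X + 2*X**2 (f(X) = (((X**2 + X**2) - 68) - 36) + X = ((2*X**2 - 68) - 36) + X = ((-68 + 2*X**2) - 36) + X = (-104 + 2*X**2) + X = -104 + X + 2*X**2)
m(-85) + f(v) = -96*(-85)**2 + (-104 + 42 + 2*42**2) = -96*7225 + (-104 + 42 + 2*1764) = -693600 + (-104 + 42 + 3528) = -693600 + 3466 = -690134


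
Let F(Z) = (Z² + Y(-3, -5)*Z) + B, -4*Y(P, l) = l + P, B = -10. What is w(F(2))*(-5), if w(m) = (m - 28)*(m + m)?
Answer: -600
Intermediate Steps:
Y(P, l) = -P/4 - l/4 (Y(P, l) = -(l + P)/4 = -(P + l)/4 = -P/4 - l/4)
F(Z) = -10 + Z² + 2*Z (F(Z) = (Z² + (-¼*(-3) - ¼*(-5))*Z) - 10 = (Z² + (¾ + 5/4)*Z) - 10 = (Z² + 2*Z) - 10 = -10 + Z² + 2*Z)
w(m) = 2*m*(-28 + m) (w(m) = (-28 + m)*(2*m) = 2*m*(-28 + m))
w(F(2))*(-5) = (2*(-10 + 2² + 2*2)*(-28 + (-10 + 2² + 2*2)))*(-5) = (2*(-10 + 4 + 4)*(-28 + (-10 + 4 + 4)))*(-5) = (2*(-2)*(-28 - 2))*(-5) = (2*(-2)*(-30))*(-5) = 120*(-5) = -600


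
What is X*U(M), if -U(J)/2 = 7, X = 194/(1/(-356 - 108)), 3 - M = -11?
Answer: 1260224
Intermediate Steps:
M = 14 (M = 3 - 1*(-11) = 3 + 11 = 14)
X = -90016 (X = 194/(1/(-464)) = 194/(-1/464) = 194*(-464) = -90016)
U(J) = -14 (U(J) = -2*7 = -14)
X*U(M) = -90016*(-14) = 1260224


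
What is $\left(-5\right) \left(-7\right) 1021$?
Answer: $35735$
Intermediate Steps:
$\left(-5\right) \left(-7\right) 1021 = 35 \cdot 1021 = 35735$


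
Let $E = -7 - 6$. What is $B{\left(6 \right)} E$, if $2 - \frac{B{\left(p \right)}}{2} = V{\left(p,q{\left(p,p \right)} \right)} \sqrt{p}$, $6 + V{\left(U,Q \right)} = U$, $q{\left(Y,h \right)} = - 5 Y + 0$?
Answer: $-52$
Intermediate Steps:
$q{\left(Y,h \right)} = - 5 Y$
$V{\left(U,Q \right)} = -6 + U$
$E = -13$
$B{\left(p \right)} = 4 - 2 \sqrt{p} \left(-6 + p\right)$ ($B{\left(p \right)} = 4 - 2 \left(-6 + p\right) \sqrt{p} = 4 - 2 \sqrt{p} \left(-6 + p\right)$)
$B{\left(6 \right)} E = \left(4 + 2 \sqrt{6} \left(6 - 6\right)\right) \left(-13\right) = \left(4 + 2 \sqrt{6} \cdot 0\right) \left(-13\right) = \left(4 + 0\right) \left(-13\right) = 4 \left(-13\right) = -52$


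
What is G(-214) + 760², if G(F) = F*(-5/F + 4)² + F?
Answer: 122819283/214 ≈ 5.7392e+5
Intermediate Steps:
G(F) = F + F*(4 - 5/F)² (G(F) = F*(4 - 5/F)² + F = F + F*(4 - 5/F)²)
G(-214) + 760² = (-214 + (-5 + 4*(-214))²/(-214)) + 760² = (-214 - (-5 - 856)²/214) + 577600 = (-214 - 1/214*(-861)²) + 577600 = (-214 - 1/214*741321) + 577600 = (-214 - 741321/214) + 577600 = -787117/214 + 577600 = 122819283/214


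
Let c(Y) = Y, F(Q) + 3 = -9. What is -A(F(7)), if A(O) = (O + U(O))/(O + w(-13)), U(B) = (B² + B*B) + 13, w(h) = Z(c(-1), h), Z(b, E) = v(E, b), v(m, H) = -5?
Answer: 17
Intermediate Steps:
F(Q) = -12 (F(Q) = -3 - 9 = -12)
Z(b, E) = -5
w(h) = -5
U(B) = 13 + 2*B² (U(B) = (B² + B²) + 13 = 2*B² + 13 = 13 + 2*B²)
A(O) = (13 + O + 2*O²)/(-5 + O) (A(O) = (O + (13 + 2*O²))/(O - 5) = (13 + O + 2*O²)/(-5 + O))
-A(F(7)) = -(13 - 12 + 2*(-12)²)/(-5 - 12) = -(13 - 12 + 2*144)/(-17) = -(-1)*(13 - 12 + 288)/17 = -(-1)*289/17 = -1*(-17) = 17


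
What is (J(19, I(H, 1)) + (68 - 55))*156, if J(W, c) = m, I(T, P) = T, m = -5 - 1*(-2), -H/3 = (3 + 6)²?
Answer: 1560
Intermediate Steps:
H = -243 (H = -3*(3 + 6)² = -3*9² = -3*81 = -243)
m = -3 (m = -5 + 2 = -3)
J(W, c) = -3
(J(19, I(H, 1)) + (68 - 55))*156 = (-3 + (68 - 55))*156 = (-3 + 13)*156 = 10*156 = 1560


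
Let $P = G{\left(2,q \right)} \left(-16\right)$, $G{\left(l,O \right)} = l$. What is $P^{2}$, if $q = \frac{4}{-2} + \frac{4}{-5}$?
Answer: $1024$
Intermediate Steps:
$q = - \frac{14}{5}$ ($q = 4 \left(- \frac{1}{2}\right) + 4 \left(- \frac{1}{5}\right) = -2 - \frac{4}{5} = - \frac{14}{5} \approx -2.8$)
$P = -32$ ($P = 2 \left(-16\right) = -32$)
$P^{2} = \left(-32\right)^{2} = 1024$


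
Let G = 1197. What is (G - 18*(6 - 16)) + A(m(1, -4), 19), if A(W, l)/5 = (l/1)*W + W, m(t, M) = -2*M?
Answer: 2177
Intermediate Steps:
A(W, l) = 5*W + 5*W*l (A(W, l) = 5*((l/1)*W + W) = 5*((l*1)*W + W) = 5*(l*W + W) = 5*(W*l + W) = 5*(W + W*l) = 5*W + 5*W*l)
(G - 18*(6 - 16)) + A(m(1, -4), 19) = (1197 - 18*(6 - 16)) + 5*(-2*(-4))*(1 + 19) = (1197 - 18*(-10)) + 5*8*20 = (1197 + 180) + 800 = 1377 + 800 = 2177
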